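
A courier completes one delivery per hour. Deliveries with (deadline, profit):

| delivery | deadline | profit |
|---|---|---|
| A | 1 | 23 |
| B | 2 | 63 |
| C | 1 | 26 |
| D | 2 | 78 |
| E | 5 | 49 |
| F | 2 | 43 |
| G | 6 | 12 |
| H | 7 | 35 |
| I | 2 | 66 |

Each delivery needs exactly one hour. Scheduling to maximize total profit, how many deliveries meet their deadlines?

5

Sort by profit descending; place each in the latest free slot ≤ its deadline.
By profit: D(d2,78), I(d2,66), B(d2,63), E(d5,49), F(d2,43), H(d7,35), C(d1,26), A(d1,23), G(d6,12)
D→slot 2; I→slot 1; B skipped; E→slot 5; F skipped; H→slot 7; C skipped; A skipped; G→slot 6.
5 of 9 scheduled.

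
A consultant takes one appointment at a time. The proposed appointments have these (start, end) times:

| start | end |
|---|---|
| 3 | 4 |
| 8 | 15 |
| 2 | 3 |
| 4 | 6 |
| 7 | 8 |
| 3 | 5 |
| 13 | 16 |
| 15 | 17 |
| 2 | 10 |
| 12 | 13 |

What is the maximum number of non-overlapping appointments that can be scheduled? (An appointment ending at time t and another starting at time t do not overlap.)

Sorted by end: (2,3)  (3,4)  (3,5)  (4,6)  (7,8)  (2,10)  (12,13)  (8,15)  (13,16)  (15,17)
take (2,3); take (3,4); skip (3,5); take (4,6); take (7,8); take (12,13); take (13,16).
Selected 6 appointments.

6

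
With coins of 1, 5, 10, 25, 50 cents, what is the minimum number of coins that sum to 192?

8

192 = 3×50 + 1×25 + 1×10 + 1×5 + 2×1
Total coins = 3 + 1 + 1 + 1 + 2 = 8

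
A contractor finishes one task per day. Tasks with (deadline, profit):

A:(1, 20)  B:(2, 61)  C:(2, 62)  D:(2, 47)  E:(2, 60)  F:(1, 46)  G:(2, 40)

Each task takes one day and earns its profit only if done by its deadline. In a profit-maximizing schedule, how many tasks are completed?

2

Take jobs in profit order; each goes to the latest open slot no later than its deadline.
Profit order: C=62 B=61 E=60 D=47 F=46 G=40 A=20
Assign: C→slot 2, B→slot 1, E skipped, D skipped, F skipped, G skipped, A skipped.
Slots: [1:B] [2:C]
2 of 7 scheduled.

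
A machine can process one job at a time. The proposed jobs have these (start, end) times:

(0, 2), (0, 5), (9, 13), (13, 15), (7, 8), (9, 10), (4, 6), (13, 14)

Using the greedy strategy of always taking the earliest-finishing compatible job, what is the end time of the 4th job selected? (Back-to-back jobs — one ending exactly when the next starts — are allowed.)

Sorted by end: (0,2)  (0,5)  (4,6)  (7,8)  (9,10)  (9,13)  (13,14)  (13,15)
take (0,2); take (4,6); take (7,8); take (9,10); skip (9,13); take (13,14).
Selected: (0,2) (4,6) (7,8) (9,10) (13,14)

10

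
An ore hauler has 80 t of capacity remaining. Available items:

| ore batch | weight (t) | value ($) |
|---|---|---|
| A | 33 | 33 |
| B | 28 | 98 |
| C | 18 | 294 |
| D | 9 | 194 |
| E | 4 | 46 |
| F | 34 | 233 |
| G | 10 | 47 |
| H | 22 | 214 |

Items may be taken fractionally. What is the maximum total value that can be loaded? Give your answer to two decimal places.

Ratios (sorted): D 21.56, C 16.33, E 11.50, H 9.73, F 6.85, G 4.70, B 3.50, A 1.00
take D (9 @ 194); take C (18 @ 294); take E (4 @ 46); take H (22 @ 214); take 27/34 of F → 185.03. Capacity used 80/80.
Total value = 933.03

933.03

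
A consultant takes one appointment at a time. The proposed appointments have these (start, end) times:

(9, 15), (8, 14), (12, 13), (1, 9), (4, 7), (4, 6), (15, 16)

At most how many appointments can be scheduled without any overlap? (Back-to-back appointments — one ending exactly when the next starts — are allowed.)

Order by finish time; keep every interval that doesn't clash with the previous kept one.
Sorted by end: (4,6)  (4,7)  (1,9)  (12,13)  (8,14)  (9,15)  (15,16)
take (4,6); take (12,13); take (15,16).
Selected 3 appointments.

3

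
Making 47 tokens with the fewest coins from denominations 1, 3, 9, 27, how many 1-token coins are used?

2

Greedy: take as many of the largest coin as possible, then repeat with the remainder.
47 = 1×27 + 2×9 + 2×1
Count of 1: 2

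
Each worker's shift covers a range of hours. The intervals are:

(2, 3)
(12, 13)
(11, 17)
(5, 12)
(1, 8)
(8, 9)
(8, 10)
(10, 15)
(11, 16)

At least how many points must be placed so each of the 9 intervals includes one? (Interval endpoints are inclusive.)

3

Process intervals by earliest right end; each time one isn't hit yet, stab at its right endpoint.
By right end: [2,3]  [1,8]  [8,9]  [8,10]  [5,12]  [12,13]  [10,15]  [11,16]  [11,17]
[2,3] uncovered → point at 3; [8,9] uncovered → point at 9; [12,13] uncovered → point at 13.
Points: 3, 9, 13 (3 total).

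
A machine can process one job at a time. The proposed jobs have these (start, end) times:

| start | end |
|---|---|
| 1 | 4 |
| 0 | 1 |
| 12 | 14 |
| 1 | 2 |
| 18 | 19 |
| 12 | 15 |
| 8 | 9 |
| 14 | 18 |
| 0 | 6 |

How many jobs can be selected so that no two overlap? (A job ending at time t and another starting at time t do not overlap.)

Sorted by end: (0,1)  (1,2)  (1,4)  (0,6)  (8,9)  (12,14)  (12,15)  (14,18)  (18,19)
take (0,1); take (1,2); skip (0,6); take (8,9); take (12,14); take (14,18); take (18,19).
Selected 6 jobs.

6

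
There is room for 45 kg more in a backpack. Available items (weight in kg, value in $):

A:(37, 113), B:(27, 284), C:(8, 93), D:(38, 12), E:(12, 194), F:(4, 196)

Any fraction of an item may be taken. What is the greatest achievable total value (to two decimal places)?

703.89

Order: F (196/4=49.00) > E (194/12=16.17) > C (93/8=11.62) > B (284/27=10.52) > A (113/37=3.05) > D (12/38=0.32)
Fill: take F (4 @ 196) → take E (12 @ 194) → take C (8 @ 93) → take 21/27 of B → 220.89; 45/45 used.
Total value = 703.89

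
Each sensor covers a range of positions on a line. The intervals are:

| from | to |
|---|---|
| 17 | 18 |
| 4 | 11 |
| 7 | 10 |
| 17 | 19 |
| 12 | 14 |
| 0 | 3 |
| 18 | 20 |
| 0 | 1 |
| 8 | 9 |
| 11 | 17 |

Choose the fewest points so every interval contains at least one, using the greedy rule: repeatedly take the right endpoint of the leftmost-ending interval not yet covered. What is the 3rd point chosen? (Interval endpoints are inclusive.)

14

Sorted: [0,1] [0,3] [8,9] [7,10] [4,11] [12,14] [11,17] [17,18] [17,19] [18,20]
{[0,1],[0,3]} hit by 1; {[8,9],[7,10],[4,11]} hit by 9; {[12,14],[11,17]} hit by 14; {[17,18],[17,19],[18,20]} hit by 18.
Points: 1, 9, 14, 18 (4 total).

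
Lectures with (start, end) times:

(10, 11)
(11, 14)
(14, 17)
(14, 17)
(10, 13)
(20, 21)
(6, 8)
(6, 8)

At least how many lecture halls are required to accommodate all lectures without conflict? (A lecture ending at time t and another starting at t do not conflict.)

2

Count concurrent intervals with a sweep; the peak is the room count.
starts: [6, 6, 10, 10, 11, 14, 14, 20]
ends:   [8, 8, 11, 13, 14, 17, 17, 21]
s6→1 s6→2  — peak 2.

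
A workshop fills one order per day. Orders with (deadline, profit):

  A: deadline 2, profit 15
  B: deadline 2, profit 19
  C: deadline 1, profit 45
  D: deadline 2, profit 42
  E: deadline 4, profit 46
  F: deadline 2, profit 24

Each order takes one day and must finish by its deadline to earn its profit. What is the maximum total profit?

133

Take jobs in profit order; each goes to the latest open slot no later than its deadline.
By profit: E(d4,46), C(d1,45), D(d2,42), F(d2,24), B(d2,19), A(d2,15)
E→slot 4; C→slot 1; D→slot 2; F skipped; B skipped; A skipped.
Profit = 45 + 42 + 46 = 133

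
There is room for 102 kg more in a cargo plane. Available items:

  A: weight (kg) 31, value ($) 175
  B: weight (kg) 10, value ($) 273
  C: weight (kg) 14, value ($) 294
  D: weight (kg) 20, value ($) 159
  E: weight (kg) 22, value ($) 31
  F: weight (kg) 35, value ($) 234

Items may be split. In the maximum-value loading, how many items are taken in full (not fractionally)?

4

Greedy by value/weight ratio, highest first.
Order: B (273/10=27.30) > C (294/14=21.00) > D (159/20=7.95) > F (234/35=6.69) > A (175/31=5.65) > E (31/22=1.41)
Fill: take B (10 @ 273) → take C (14 @ 294) → take D (20 @ 159) → take F (35 @ 234) → take 23/31 of A → 129.84; 102/102 used.
4 item(s) taken whole; one partial (take 23/31 of A).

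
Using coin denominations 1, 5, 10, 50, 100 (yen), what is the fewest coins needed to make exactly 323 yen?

8

Greedy: take as many of the largest coin as possible, then repeat with the remainder.
323 = 3×100 + 2×10 + 3×1
Total coins = 3 + 2 + 3 = 8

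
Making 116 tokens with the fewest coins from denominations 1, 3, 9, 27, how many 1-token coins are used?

Use the largest denomination that fits, subtract, and repeat.
116 = 4×27 + 2×3 + 2×1
Count of 1: 2

2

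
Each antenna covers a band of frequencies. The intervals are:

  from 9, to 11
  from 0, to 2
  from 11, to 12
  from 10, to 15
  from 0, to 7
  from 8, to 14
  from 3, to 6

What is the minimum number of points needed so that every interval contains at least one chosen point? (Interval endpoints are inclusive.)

Sort by right endpoint; whenever an interval is uncovered, place a point at its right end.
By right end: [0,2]  [3,6]  [0,7]  [9,11]  [11,12]  [8,14]  [10,15]
[0,2] uncovered → point at 2; [3,6] uncovered → point at 6; [9,11] uncovered → point at 11.
Points: 2, 6, 11 (3 total).

3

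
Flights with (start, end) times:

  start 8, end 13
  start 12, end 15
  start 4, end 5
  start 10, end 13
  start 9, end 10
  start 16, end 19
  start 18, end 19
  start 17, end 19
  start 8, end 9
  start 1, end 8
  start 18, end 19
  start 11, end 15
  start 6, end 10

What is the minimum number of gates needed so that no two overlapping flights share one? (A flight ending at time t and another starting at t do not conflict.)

Count concurrent intervals with a sweep; the peak is the room count.
Events (time:±→running): 1:+→1 4:+→2 5:-→1 6:+→2 8:-→1 8:+→2 8:+→3 9:-→2 9:+→3 10:-→2 10:-→1 10:+→2 11:+→3 12:+→4 … peak 4.

4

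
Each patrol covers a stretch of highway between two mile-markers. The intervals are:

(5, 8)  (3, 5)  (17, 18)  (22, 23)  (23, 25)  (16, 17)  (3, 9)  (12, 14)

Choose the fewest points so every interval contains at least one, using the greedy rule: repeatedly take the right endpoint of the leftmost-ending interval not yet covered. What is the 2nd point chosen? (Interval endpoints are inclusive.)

Process intervals by earliest right end; each time one isn't hit yet, stab at its right endpoint.
By right end: [3,5]  [5,8]  [3,9]  [12,14]  [16,17]  [17,18]  [22,23]  [23,25]
[3,5] uncovered → point at 5; [12,14] uncovered → point at 14; [16,17] uncovered → point at 17; [22,23] uncovered → point at 23.
Points: 5, 14, 17, 23 (4 total).

14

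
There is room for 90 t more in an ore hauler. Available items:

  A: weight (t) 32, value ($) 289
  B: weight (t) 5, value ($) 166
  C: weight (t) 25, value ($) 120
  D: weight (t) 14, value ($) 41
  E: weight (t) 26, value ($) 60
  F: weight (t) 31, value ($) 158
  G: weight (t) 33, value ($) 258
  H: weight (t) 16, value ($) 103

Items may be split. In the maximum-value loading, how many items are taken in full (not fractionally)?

4

Greedy by value/weight ratio, highest first.
Order: B (166/5=33.20) > A (289/32=9.03) > G (258/33=7.82) > H (103/16=6.44) > F (158/31=5.10) > C (120/25=4.80) > D (41/14=2.93) > E (60/26=2.31)
Fill: take B (5 @ 166) → take A (32 @ 289) → take G (33 @ 258) → take H (16 @ 103) → take 4/31 of F → 20.39; 90/90 used.
4 item(s) taken whole; one partial (take 4/31 of F).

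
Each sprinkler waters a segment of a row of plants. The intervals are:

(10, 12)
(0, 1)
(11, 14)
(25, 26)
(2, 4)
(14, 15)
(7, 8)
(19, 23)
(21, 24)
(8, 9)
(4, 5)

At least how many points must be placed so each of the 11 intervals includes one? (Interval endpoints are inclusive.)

7

Sorted: [0,1] [2,4] [4,5] [7,8] [8,9] [10,12] [11,14] [14,15] [19,23] [21,24] [25,26]
{[0,1]} hit by 1; {[2,4],[4,5]} hit by 4; {[7,8],[8,9]} hit by 8; {[10,12],[11,14]} hit by 12; {[14,15]} hit by 15; {[19,23],[21,24]} hit by 23; {[25,26]} hit by 26.
Points: 1, 4, 8, 12, 15, 23, 26 (7 total).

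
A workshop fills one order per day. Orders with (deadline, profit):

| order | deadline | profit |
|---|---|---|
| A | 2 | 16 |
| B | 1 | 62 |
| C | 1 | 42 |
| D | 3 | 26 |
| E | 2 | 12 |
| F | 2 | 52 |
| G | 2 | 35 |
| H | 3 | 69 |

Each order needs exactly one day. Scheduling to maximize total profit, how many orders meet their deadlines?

3

Take jobs in profit order; each goes to the latest open slot no later than its deadline.
By profit: H(d3,69), B(d1,62), F(d2,52), C(d1,42), G(d2,35), D(d3,26), A(d2,16), E(d2,12)
H→slot 3; B→slot 1; F→slot 2; C skipped; G skipped; D skipped; A skipped; E skipped.
3 of 8 scheduled.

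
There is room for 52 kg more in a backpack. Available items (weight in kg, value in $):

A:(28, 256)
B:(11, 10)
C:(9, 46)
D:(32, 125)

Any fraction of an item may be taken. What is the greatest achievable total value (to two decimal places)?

360.59

Greedy by value/weight ratio, highest first.
Order: A (256/28=9.14) > C (46/9=5.11) > D (125/32=3.91) > B (10/11=0.91)
Fill: take A (28 @ 256) → take C (9 @ 46) → take 15/32 of D → 58.59; 52/52 used.
Total value = 360.59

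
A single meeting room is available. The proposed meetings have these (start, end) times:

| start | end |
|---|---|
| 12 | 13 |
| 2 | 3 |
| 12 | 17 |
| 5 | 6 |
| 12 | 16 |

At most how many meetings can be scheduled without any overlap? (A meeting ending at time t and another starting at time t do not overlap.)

Sort by end time and greedily take each interval whose start is ≥ the last chosen end.
Sorted by end: (2,3)  (5,6)  (12,13)  (12,16)  (12,17)
take (2,3); take (5,6); take (12,13); skip (12,17).
Selected 3 meetings.

3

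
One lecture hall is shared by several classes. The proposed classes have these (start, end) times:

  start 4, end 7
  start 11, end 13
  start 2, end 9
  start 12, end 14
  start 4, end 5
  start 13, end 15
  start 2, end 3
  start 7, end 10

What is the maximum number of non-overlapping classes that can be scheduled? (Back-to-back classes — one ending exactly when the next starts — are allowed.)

5

By end time: (2,3), (4,5), (4,7), (2,9), (7,10), (11,13), (12,14), (13,15).
Pick (2,3); next start ≥ 3 → (4,5); next start ≥ 5 → (7,10); next start ≥ 10 → (11,13); next start ≥ 13 → (13,15).
Selected 5 classes.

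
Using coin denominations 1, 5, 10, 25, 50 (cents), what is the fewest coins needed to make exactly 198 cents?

Use the largest denomination that fits, subtract, and repeat.
198 − 3×50→48 − 1×25→23 − 2×10→3 − 3×1→0
Total coins = 3 + 1 + 2 + 3 = 9

9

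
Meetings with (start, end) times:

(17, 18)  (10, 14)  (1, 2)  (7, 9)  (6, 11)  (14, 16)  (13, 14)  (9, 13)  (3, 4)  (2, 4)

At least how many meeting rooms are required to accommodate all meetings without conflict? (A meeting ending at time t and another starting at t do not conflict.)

starts: [1, 2, 3, 6, 7, 9, 10, 13, 14, 17]
ends:   [2, 4, 4, 9, 11, 13, 14, 14, 16, 18]
s1→1 e2→0 s2→1 s3→2 e4→1 e4→0 s6→1 s7→2 e9→1 s9→2 s10→3  — peak 3.

3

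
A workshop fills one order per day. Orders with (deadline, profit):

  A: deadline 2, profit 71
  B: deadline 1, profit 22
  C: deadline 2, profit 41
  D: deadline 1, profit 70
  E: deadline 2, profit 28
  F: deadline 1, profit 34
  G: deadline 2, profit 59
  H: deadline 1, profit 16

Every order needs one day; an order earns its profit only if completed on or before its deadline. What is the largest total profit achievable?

141

Sort by profit descending; place each in the latest free slot ≤ its deadline.
By profit: A(d2,71), D(d1,70), G(d2,59), C(d2,41), F(d1,34), E(d2,28), B(d1,22), H(d1,16)
A→slot 2; D→slot 1; G skipped; C skipped; F skipped; E skipped; B skipped; H skipped.
Profit = 70 + 71 = 141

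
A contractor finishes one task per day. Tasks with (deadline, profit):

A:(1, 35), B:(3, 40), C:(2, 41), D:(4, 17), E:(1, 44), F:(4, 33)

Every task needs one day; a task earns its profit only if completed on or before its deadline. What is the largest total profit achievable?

Profit order: E=44 C=41 B=40 A=35 F=33 D=17
Assign: E→slot 1, C→slot 2, B→slot 3, A skipped, F→slot 4, D skipped.
Slots: [1:E] [2:C] [3:B] [4:F]
Profit = 44 + 41 + 40 + 33 = 158

158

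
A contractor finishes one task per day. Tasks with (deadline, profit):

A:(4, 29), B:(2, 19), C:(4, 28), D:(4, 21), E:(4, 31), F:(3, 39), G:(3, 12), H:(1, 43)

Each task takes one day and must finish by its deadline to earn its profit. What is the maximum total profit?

142

Sort by profit descending; place each in the latest free slot ≤ its deadline.
Profit order: H=43 F=39 E=31 A=29 C=28 D=21 B=19 G=12
Assign: H→slot 1, F→slot 3, E→slot 4, A→slot 2, C skipped, D skipped, B skipped, G skipped.
Slots: [1:H] [2:A] [3:F] [4:E]
Profit = 43 + 29 + 39 + 31 = 142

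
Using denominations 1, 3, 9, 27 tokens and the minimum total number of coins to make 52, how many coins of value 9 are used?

2

Greedy: take as many of the largest coin as possible, then repeat with the remainder.
52 = 1×27 + 2×9 + 2×3 + 1×1
Count of 9: 2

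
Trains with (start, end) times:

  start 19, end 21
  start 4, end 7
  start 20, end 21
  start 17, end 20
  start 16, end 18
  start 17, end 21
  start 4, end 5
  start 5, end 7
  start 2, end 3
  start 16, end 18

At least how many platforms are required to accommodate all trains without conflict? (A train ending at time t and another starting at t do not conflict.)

Events (time:±→running): 2:+→1 3:-→0 4:+→1 4:+→2 5:-→1 5:+→2 7:-→1 7:-→0 16:+→1 16:+→2 17:+→3 17:+→4 … peak 4.

4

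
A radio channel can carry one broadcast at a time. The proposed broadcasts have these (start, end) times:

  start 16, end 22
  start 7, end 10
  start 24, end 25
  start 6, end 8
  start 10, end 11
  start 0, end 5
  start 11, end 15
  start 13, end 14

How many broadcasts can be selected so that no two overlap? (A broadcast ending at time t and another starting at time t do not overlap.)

6

Order by finish time; keep every interval that doesn't clash with the previous kept one.
Sorted by end: (0,5)  (6,8)  (7,10)  (10,11)  (13,14)  (11,15)  (16,22)  (24,25)
take (0,5); take (6,8); skip (7,10); take (10,11); take (13,14); skip (11,15); take (16,22); take (24,25).
Selected 6 broadcasts.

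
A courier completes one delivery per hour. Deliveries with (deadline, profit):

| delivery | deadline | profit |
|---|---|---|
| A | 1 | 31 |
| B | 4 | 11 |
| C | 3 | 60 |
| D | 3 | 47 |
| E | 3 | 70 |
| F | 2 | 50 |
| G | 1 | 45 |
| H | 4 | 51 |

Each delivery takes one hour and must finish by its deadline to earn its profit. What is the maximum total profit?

231

Sort by profit descending; place each in the latest free slot ≤ its deadline.
By profit: E(d3,70), C(d3,60), H(d4,51), F(d2,50), D(d3,47), G(d1,45), A(d1,31), B(d4,11)
E→slot 3; C→slot 2; H→slot 4; F→slot 1; D skipped; G skipped; A skipped; B skipped.
Profit = 50 + 60 + 70 + 51 = 231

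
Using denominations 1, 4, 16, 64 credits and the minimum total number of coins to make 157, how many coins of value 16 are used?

157 = 2×64 + 1×16 + 3×4 + 1×1
Count of 16: 1

1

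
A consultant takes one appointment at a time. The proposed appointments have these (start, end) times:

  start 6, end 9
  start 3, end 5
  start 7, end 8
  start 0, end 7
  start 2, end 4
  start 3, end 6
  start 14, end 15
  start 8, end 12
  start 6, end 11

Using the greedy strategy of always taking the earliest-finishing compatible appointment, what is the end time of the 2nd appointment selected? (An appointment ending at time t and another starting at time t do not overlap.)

8

Sort by end time and greedily take each interval whose start is ≥ the last chosen end.
Sorted by end: (2,4)  (3,5)  (3,6)  (0,7)  (7,8)  (6,9)  (6,11)  (8,12)  (14,15)
take (2,4); skip (3,5); skip (3,6); take (7,8); skip (6,11); take (8,12); take (14,15).
Selected: (2,4) (7,8) (8,12) (14,15)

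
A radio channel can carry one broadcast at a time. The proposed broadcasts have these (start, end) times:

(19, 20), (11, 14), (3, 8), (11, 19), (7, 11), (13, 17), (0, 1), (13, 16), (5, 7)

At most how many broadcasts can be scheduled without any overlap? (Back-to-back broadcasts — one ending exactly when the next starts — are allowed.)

Order by finish time; keep every interval that doesn't clash with the previous kept one.
Sorted by end: (0,1)  (5,7)  (3,8)  (7,11)  (11,14)  (13,16)  (13,17)  (11,19)  (19,20)
take (0,1); take (5,7); skip (3,8); take (7,11); take (11,14); skip (13,16); take (19,20).
Selected 5 broadcasts.

5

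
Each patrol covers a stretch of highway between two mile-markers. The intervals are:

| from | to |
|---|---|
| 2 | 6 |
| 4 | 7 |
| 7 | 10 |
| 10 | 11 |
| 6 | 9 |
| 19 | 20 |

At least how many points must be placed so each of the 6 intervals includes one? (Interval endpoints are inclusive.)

3

Sorted: [2,6] [4,7] [6,9] [7,10] [10,11] [19,20]
{[2,6],[4,7],[6,9]} hit by 6; {[7,10],[10,11]} hit by 10; {[19,20]} hit by 20.
Points: 6, 10, 20 (3 total).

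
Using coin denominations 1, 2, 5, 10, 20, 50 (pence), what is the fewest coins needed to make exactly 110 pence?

3

Use the largest denomination that fits, subtract, and repeat.
110 − 2×50→10 − 1×10→0
Total coins = 2 + 1 = 3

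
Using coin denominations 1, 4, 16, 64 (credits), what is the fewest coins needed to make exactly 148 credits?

4

148 − 2×64→20 − 1×16→4 − 1×4→0
Total coins = 2 + 1 + 1 = 4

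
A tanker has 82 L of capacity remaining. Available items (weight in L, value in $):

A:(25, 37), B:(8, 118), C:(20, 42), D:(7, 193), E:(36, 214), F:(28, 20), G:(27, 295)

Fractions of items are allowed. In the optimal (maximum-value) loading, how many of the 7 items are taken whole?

4

Order: D (193/7=27.57) > B (118/8=14.75) > G (295/27=10.93) > E (214/36=5.94) > C (42/20=2.10) > A (37/25=1.48) > F (20/28=0.71)
Fill: take D (7 @ 193) → take B (8 @ 118) → take G (27 @ 295) → take E (36 @ 214) → take 4/20 of C → 8.40; 82/82 used.
4 item(s) taken whole; one partial (take 4/20 of C).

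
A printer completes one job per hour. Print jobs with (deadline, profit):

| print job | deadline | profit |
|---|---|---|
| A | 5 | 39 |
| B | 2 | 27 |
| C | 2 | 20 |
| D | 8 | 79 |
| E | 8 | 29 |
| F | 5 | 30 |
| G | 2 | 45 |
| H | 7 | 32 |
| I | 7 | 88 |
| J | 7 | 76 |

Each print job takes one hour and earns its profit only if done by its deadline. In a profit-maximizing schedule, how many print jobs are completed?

Profit order: I=88 D=79 J=76 G=45 A=39 H=32 F=30 E=29 B=27 C=20
Assign: I→slot 7, D→slot 8, J→slot 6, G→slot 2, A→slot 5, H→slot 4, F→slot 3, E→slot 1, B skipped, C skipped.
Slots: [1:E] [2:G] [3:F] [4:H] [5:A] [6:J] [7:I] [8:D]
8 of 10 scheduled.

8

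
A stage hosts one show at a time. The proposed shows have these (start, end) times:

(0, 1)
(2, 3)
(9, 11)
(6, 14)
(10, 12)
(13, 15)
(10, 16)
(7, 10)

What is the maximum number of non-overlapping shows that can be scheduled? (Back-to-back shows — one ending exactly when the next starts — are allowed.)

5

Sorted by end: (0,1)  (2,3)  (7,10)  (9,11)  (10,12)  (6,14)  (13,15)  (10,16)
take (0,1); take (2,3); take (7,10); take (10,12); skip (6,14); take (13,15).
Selected 5 shows.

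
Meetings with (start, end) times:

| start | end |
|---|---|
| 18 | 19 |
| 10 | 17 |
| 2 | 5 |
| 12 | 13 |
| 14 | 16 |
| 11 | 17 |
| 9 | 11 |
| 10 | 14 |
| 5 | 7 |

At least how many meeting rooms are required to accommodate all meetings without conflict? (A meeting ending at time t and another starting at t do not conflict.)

The answer is the maximum number of intervals overlapping at any instant.
Events (time:±→running): 2:+→1 5:-→0 5:+→1 7:-→0 9:+→1 10:+→2 10:+→3 11:-→2 11:+→3 12:+→4 … peak 4.

4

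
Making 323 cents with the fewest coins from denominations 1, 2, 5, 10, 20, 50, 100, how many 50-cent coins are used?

0

323 − 3×100→23 − 1×20→3 − 1×2→1 − 1×1→0
Count of 50: 0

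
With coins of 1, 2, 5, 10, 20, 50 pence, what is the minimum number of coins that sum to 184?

Use the largest denomination that fits, subtract, and repeat.
184 = 3×50 + 1×20 + 1×10 + 2×2
Total coins = 3 + 1 + 1 + 2 = 7

7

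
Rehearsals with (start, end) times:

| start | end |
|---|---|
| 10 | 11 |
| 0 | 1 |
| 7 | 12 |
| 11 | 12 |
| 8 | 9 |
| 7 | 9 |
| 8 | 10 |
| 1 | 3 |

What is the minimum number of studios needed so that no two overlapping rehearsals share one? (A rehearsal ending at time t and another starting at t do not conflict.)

Count concurrent intervals with a sweep; the peak is the room count.
Events (time:±→running): 0:+→1 1:-→0 1:+→1 3:-→0 7:+→1 7:+→2 8:+→3 8:+→4 … peak 4.

4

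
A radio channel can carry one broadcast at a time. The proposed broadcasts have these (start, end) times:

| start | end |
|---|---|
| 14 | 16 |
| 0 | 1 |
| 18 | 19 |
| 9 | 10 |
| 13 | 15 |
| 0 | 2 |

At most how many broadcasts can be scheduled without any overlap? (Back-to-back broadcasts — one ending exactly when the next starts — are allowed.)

4

Order by finish time; keep every interval that doesn't clash with the previous kept one.
By end time: (0,1), (0,2), (9,10), (13,15), (14,16), (18,19).
Pick (0,1); next start ≥ 1 → (9,10); next start ≥ 10 → (13,15); next start ≥ 15 → (18,19).
Selected 4 broadcasts.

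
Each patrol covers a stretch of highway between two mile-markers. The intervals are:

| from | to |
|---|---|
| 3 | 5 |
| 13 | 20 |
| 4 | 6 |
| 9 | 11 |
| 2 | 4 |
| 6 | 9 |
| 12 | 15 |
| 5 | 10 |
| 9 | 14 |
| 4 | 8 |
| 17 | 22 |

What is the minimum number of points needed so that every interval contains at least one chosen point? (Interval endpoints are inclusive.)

By right end: [2,4]  [3,5]  [4,6]  [4,8]  [6,9]  [5,10]  [9,11]  [9,14]  [12,15]  [13,20]  [17,22]
[2,4] uncovered → point at 4; [6,9] uncovered → point at 9; [12,15] uncovered → point at 15; [17,22] uncovered → point at 22.
Points: 4, 9, 15, 22 (4 total).

4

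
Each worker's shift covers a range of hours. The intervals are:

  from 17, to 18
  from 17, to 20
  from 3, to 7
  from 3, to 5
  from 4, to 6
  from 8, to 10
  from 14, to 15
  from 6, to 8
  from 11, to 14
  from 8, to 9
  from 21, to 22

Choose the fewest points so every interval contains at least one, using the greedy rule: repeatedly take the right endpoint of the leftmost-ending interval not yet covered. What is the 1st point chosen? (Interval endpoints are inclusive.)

Process intervals by earliest right end; each time one isn't hit yet, stab at its right endpoint.
By right end: [3,5]  [4,6]  [3,7]  [6,8]  [8,9]  [8,10]  [11,14]  [14,15]  [17,18]  [17,20]  [21,22]
[3,5] uncovered → point at 5; [6,8] uncovered → point at 8; [11,14] uncovered → point at 14; [17,18] uncovered → point at 18; [21,22] uncovered → point at 22.
Points: 5, 8, 14, 18, 22 (5 total).

5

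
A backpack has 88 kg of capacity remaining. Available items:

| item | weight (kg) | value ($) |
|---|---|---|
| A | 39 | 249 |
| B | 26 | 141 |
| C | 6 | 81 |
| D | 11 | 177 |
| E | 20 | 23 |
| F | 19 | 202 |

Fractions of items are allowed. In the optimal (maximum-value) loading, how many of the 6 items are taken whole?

4

Order: D (177/11=16.09) > C (81/6=13.50) > F (202/19=10.63) > A (249/39=6.38) > B (141/26=5.42) > E (23/20=1.15)
Fill: take D (11 @ 177) → take C (6 @ 81) → take F (19 @ 202) → take A (39 @ 249) → take 13/26 of B → 70.50; 88/88 used.
4 item(s) taken whole; one partial (take 13/26 of B).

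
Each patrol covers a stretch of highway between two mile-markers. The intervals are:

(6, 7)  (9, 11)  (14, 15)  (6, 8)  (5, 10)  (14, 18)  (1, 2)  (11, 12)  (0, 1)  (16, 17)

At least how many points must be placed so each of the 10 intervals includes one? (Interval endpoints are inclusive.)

Process intervals by earliest right end; each time one isn't hit yet, stab at its right endpoint.
Sorted: [0,1] [1,2] [6,7] [6,8] [5,10] [9,11] [11,12] [14,15] [16,17] [14,18]
{[0,1],[1,2]} hit by 1; {[6,7],[6,8],[5,10]} hit by 7; {[9,11],[11,12]} hit by 11; {[14,15]} hit by 15; {[16,17],[14,18]} hit by 17.
Points: 1, 7, 11, 15, 17 (5 total).

5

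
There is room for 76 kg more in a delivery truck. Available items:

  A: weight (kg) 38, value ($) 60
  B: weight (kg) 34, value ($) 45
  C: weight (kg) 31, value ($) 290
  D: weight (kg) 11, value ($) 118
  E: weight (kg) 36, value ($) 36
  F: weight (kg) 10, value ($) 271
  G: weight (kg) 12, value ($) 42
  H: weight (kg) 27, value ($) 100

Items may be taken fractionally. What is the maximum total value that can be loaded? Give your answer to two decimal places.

Order: F (271/10=27.10) > D (118/11=10.73) > C (290/31=9.35) > H (100/27=3.70) > G (42/12=3.50) > A (60/38=1.58) > B (45/34=1.32) > E (36/36=1.00)
Fill: take F (10 @ 271) → take D (11 @ 118) → take C (31 @ 290) → take 24/27 of H → 88.89; 76/76 used.
Total value = 767.89

767.89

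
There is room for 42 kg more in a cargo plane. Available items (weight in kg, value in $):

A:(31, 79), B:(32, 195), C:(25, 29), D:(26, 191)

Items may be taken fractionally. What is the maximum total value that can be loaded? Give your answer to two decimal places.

288.50

Greedy by value/weight ratio, highest first.
Ratios (sorted): D 7.35, B 6.09, A 2.55, C 1.16
take D (26 @ 191); take 16/32 of B → 97.50. Capacity used 42/42.
Total value = 288.50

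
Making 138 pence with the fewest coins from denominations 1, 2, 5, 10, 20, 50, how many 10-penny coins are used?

Greedy: take as many of the largest coin as possible, then repeat with the remainder.
138 = 2×50 + 1×20 + 1×10 + 1×5 + 1×2 + 1×1
Count of 10: 1

1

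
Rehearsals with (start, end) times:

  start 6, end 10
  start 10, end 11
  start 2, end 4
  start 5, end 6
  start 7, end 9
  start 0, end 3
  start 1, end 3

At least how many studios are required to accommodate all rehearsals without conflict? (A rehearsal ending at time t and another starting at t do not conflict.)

Count concurrent intervals with a sweep; the peak is the room count.
starts: [0, 1, 2, 5, 6, 7, 10]
ends:   [3, 3, 4, 6, 9, 10, 11]
s0→1 s1→2 s2→3  — peak 3.

3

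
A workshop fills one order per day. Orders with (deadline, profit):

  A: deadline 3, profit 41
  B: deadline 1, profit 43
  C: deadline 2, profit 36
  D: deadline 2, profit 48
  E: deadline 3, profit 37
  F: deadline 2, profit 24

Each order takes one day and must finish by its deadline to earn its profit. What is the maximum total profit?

Take jobs in profit order; each goes to the latest open slot no later than its deadline.
Profit order: D=48 B=43 A=41 E=37 C=36 F=24
Assign: D→slot 2, B→slot 1, A→slot 3, E skipped, C skipped, F skipped.
Slots: [1:B] [2:D] [3:A]
Profit = 43 + 48 + 41 = 132

132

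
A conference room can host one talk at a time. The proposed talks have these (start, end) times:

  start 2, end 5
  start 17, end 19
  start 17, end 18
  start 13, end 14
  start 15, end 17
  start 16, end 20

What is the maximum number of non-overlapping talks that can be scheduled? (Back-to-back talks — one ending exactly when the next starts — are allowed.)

Sort by end time and greedily take each interval whose start is ≥ the last chosen end.
By end time: (2,5), (13,14), (15,17), (17,18), (17,19), (16,20).
Pick (2,5); next start ≥ 5 → (13,14); next start ≥ 14 → (15,17); next start ≥ 17 → (17,18).
Selected 4 talks.

4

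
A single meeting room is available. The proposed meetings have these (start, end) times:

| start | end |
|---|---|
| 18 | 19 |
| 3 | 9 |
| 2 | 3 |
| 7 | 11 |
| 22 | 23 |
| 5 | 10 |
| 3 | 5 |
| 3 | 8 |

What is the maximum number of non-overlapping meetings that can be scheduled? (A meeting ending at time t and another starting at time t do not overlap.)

Sorted by end: (2,3)  (3,5)  (3,8)  (3,9)  (5,10)  (7,11)  (18,19)  (22,23)
take (2,3); take (3,5); skip (3,8); take (5,10); skip (7,11); take (18,19); take (22,23).
Selected 5 meetings.

5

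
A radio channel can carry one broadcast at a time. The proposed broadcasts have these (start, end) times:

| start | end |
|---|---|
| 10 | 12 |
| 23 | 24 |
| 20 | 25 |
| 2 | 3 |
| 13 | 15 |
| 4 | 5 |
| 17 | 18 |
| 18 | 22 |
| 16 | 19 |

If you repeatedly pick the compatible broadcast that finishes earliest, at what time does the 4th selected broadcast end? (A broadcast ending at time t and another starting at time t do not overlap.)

Sorted by end: (2,3)  (4,5)  (10,12)  (13,15)  (17,18)  (16,19)  (18,22)  (23,24)  (20,25)
take (2,3); take (4,5); take (10,12); take (13,15); take (17,18); take (18,22); take (23,24).
Selected: (2,3) (4,5) (10,12) (13,15) (17,18) (18,22) (23,24)

15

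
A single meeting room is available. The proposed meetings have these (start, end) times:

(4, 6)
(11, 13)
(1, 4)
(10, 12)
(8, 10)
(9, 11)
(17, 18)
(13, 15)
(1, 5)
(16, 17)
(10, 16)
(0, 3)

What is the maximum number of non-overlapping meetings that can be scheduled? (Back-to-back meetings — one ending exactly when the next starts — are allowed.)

Greedy by earliest finish: after sorting by end time, pick each interval compatible with the last pick.
Sorted by end: (0,3)  (1,4)  (1,5)  (4,6)  (8,10)  (9,11)  (10,12)  (11,13)  (13,15)  (10,16)  (16,17)  (17,18)
take (0,3); take (4,6); take (8,10); take (10,12); take (13,15); take (16,17); take (17,18).
Selected 7 meetings.

7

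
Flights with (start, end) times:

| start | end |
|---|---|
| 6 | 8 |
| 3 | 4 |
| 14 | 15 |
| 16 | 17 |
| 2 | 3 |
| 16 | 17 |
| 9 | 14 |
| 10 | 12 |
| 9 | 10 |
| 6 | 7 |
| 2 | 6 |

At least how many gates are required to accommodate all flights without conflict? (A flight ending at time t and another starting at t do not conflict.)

2

The answer is the maximum number of intervals overlapping at any instant.
Events (time:±→running): 2:+→1 2:+→2 … peak 2.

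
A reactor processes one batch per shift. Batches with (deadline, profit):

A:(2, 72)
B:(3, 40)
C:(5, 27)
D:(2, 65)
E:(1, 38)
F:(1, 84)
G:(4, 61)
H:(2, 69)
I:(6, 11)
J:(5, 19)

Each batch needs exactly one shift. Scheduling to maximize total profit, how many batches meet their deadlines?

6

By profit: F(d1,84), A(d2,72), H(d2,69), D(d2,65), G(d4,61), B(d3,40), E(d1,38), C(d5,27), J(d5,19), I(d6,11)
F→slot 1; A→slot 2; H skipped; D skipped; G→slot 4; B→slot 3; E skipped; C→slot 5; J skipped; I→slot 6.
6 of 10 scheduled.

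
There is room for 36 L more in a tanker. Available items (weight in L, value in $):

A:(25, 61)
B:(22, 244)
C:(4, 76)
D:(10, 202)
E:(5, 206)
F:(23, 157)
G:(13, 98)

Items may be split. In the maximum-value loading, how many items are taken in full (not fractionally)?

3

Greedy by value/weight ratio, highest first.
Ratios (sorted): E 41.20, D 20.20, C 19.00, B 11.09, G 7.54, F 6.83, A 2.44
take E (5 @ 206); take D (10 @ 202); take C (4 @ 76); take 17/22 of B → 188.55. Capacity used 36/36.
3 item(s) taken whole; one partial (take 17/22 of B).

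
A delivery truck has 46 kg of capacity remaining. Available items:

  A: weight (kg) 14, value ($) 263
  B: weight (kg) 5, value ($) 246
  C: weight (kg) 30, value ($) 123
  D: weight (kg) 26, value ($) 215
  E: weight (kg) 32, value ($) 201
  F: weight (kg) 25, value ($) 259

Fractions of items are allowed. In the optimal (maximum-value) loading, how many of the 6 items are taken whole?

Ratios (sorted): B 49.20, A 18.79, F 10.36, D 8.27, E 6.28, C 4.10
take B (5 @ 246); take A (14 @ 263); take F (25 @ 259); take 2/26 of D → 16.54. Capacity used 46/46.
3 item(s) taken whole; one partial (take 2/26 of D).

3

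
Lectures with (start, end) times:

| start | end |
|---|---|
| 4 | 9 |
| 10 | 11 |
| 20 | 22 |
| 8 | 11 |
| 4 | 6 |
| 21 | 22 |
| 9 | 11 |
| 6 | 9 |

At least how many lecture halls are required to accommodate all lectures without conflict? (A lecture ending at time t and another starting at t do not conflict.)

Events (time:±→running): 4:+→1 4:+→2 6:-→1 6:+→2 8:+→3 … peak 3.

3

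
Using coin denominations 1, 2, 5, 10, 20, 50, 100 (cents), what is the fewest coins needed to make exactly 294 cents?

7

294 = 2×100 + 1×50 + 2×20 + 2×2
Total coins = 2 + 1 + 2 + 2 = 7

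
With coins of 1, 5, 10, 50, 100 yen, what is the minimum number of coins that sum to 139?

9

Greedy: take as many of the largest coin as possible, then repeat with the remainder.
139 − 1×100→39 − 3×10→9 − 1×5→4 − 4×1→0
Total coins = 1 + 3 + 1 + 4 = 9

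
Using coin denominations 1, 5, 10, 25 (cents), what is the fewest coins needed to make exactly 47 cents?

5

47 − 1×25→22 − 2×10→2 − 2×1→0
Total coins = 1 + 2 + 2 = 5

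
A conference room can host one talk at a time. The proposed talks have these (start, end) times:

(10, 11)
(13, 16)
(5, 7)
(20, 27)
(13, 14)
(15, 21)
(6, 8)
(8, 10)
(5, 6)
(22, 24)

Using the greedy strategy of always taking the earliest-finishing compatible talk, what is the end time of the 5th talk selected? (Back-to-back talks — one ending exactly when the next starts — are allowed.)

By end time: (5,6), (5,7), (6,8), (8,10), (10,11), (13,14), (13,16), (15,21), (22,24), (20,27).
Pick (5,6); next start ≥ 6 → (6,8); next start ≥ 8 → (8,10); next start ≥ 10 → (10,11); next start ≥ 11 → (13,14); next start ≥ 14 → (15,21); next start ≥ 21 → (22,24).
Selected: (5,6) (6,8) (8,10) (10,11) (13,14) (15,21) (22,24)

14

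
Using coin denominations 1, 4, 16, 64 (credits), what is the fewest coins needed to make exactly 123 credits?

9

Use the largest denomination that fits, subtract, and repeat.
123 − 1×64→59 − 3×16→11 − 2×4→3 − 3×1→0
Total coins = 1 + 3 + 2 + 3 = 9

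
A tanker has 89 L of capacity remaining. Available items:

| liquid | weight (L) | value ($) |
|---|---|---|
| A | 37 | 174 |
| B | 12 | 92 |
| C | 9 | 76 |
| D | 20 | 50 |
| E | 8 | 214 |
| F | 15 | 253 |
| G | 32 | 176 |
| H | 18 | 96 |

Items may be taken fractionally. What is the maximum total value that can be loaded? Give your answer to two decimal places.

880.33

Sort by value per unit weight and fill in that order.
Order: E (214/8=26.75) > F (253/15=16.87) > C (76/9=8.44) > B (92/12=7.67) > G (176/32=5.50) > H (96/18=5.33) > A (174/37=4.70) > D (50/20=2.50)
Fill: take E (8 @ 214) → take F (15 @ 253) → take C (9 @ 76) → take B (12 @ 92) → take G (32 @ 176) → take 13/18 of H → 69.33; 89/89 used.
Total value = 880.33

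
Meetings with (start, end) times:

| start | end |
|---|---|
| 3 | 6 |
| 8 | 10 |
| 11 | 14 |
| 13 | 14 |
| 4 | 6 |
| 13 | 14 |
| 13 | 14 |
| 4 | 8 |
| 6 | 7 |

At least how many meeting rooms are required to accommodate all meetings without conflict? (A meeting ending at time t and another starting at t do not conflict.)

4

The answer is the maximum number of intervals overlapping at any instant.
Events (time:±→running): 3:+→1 4:+→2 4:+→3 6:-→2 6:-→1 6:+→2 7:-→1 8:-→0 8:+→1 10:-→0 11:+→1 13:+→2 13:+→3 13:+→4 … peak 4.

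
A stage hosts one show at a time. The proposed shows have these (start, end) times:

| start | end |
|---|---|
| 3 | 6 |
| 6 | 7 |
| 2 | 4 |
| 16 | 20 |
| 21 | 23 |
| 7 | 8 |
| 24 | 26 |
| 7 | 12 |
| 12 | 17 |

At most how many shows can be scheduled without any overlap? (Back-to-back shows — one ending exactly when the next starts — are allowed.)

Order by finish time; keep every interval that doesn't clash with the previous kept one.
Sorted by end: (2,4)  (3,6)  (6,7)  (7,8)  (7,12)  (12,17)  (16,20)  (21,23)  (24,26)
take (2,4); skip (3,6); take (6,7); take (7,8); take (12,17); take (21,23); take (24,26).
Selected 6 shows.

6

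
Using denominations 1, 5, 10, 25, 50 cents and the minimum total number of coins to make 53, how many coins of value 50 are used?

1

Use the largest denomination that fits, subtract, and repeat.
53 = 1×50 + 3×1
Count of 50: 1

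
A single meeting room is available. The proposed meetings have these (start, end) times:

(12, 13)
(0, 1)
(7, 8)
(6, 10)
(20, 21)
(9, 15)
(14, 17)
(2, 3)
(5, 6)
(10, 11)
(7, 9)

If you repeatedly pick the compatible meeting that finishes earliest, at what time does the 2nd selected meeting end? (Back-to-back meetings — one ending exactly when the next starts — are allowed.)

By end time: (0,1), (2,3), (5,6), (7,8), (7,9), (6,10), (10,11), (12,13), (9,15), (14,17), (20,21).
Pick (0,1); next start ≥ 1 → (2,3); next start ≥ 3 → (5,6); next start ≥ 6 → (7,8); next start ≥ 8 → (10,11); next start ≥ 11 → (12,13); next start ≥ 13 → (14,17); next start ≥ 17 → (20,21).
Selected: (0,1) (2,3) (5,6) (7,8) (10,11) (12,13) (14,17) (20,21)

3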